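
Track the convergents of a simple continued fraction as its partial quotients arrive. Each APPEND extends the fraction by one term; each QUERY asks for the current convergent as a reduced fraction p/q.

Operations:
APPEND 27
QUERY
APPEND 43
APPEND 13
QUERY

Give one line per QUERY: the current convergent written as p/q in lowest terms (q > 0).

APPEND 27: p_0 = 27·1 + 0 = 27, q_0 = 27·0 + 1 = 1 → 27/1
APPEND 43: p_1 = 43·27 + 1 = 1162, q_1 = 43·1 + 0 = 43 → 1162/43
APPEND 13: p_2 = 13·1162 + 27 = 15133, q_2 = 13·43 + 1 = 560 → 15133/560

27/1
15133/560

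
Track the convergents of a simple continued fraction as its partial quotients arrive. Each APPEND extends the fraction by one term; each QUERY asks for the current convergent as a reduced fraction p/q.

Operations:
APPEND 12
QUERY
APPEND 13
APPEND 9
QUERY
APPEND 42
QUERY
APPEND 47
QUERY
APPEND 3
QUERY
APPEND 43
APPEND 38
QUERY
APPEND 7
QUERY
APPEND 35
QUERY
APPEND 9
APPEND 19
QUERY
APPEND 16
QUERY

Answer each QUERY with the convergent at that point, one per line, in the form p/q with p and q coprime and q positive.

APPEND 12: p_0 = 12·1 + 0 = 12, q_0 = 12·0 + 1 = 1 → 12/1
APPEND 13: p_1 = 13·12 + 1 = 157, q_1 = 13·1 + 0 = 13 → 157/13
APPEND 9: p_2 = 9·157 + 12 = 1425, q_2 = 9·13 + 1 = 118 → 1425/118
APPEND 42: p_3 = 42·1425 + 157 = 60007, q_3 = 42·118 + 13 = 4969 → 60007/4969
APPEND 47: p_4 = 47·60007 + 1425 = 2821754, q_4 = 47·4969 + 118 = 233661 → 2821754/233661
APPEND 3: p_5 = 3·2821754 + 60007 = 8525269, q_5 = 3·233661 + 4969 = 705952 → 8525269/705952
APPEND 43: p_6 = 43·8525269 + 2821754 = 369408321, q_6 = 43·705952 + 233661 = 30589597 → 369408321/30589597
APPEND 38: p_7 = 38·369408321 + 8525269 = 14046041467, q_7 = 38·30589597 + 705952 = 1163110638 → 14046041467/1163110638
APPEND 7: p_8 = 7·14046041467 + 369408321 = 98691698590, q_8 = 7·1163110638 + 30589597 = 8172364063 → 98691698590/8172364063
APPEND 35: p_9 = 35·98691698590 + 14046041467 = 3468255492117, q_9 = 35·8172364063 + 1163110638 = 287195852843 → 3468255492117/287195852843
APPEND 9: p_10 = 9·3468255492117 + 98691698590 = 31312991127643, q_10 = 9·287195852843 + 8172364063 = 2592935039650 → 31312991127643/2592935039650
APPEND 19: p_11 = 19·31312991127643 + 3468255492117 = 598415086917334, q_11 = 19·2592935039650 + 287195852843 = 49552961606193 → 598415086917334/49552961606193
APPEND 16: p_12 = 16·598415086917334 + 31312991127643 = 9605954381804987, q_12 = 16·49552961606193 + 2592935039650 = 795440320738738 → 9605954381804987/795440320738738

12/1
1425/118
60007/4969
2821754/233661
8525269/705952
14046041467/1163110638
98691698590/8172364063
3468255492117/287195852843
598415086917334/49552961606193
9605954381804987/795440320738738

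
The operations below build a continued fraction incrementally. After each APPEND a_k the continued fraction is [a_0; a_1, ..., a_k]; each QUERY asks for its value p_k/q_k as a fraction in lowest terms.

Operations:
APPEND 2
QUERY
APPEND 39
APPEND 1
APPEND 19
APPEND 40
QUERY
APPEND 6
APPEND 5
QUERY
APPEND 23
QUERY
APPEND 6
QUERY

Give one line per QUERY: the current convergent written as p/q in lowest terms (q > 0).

APPEND 2: p_0 = 2·1 + 0 = 2, q_0 = 2·0 + 1 = 1 → 2/1
APPEND 39: p_1 = 39·2 + 1 = 79, q_1 = 39·1 + 0 = 39 → 79/39
APPEND 1: p_2 = 1·79 + 2 = 81, q_2 = 1·39 + 1 = 40 → 81/40
APPEND 19: p_3 = 19·81 + 79 = 1618, q_3 = 19·40 + 39 = 799 → 1618/799
APPEND 40: p_4 = 40·1618 + 81 = 64801, q_4 = 40·799 + 40 = 32000 → 64801/32000
APPEND 6: p_5 = 6·64801 + 1618 = 390424, q_5 = 6·32000 + 799 = 192799 → 390424/192799
APPEND 5: p_6 = 5·390424 + 64801 = 2016921, q_6 = 5·192799 + 32000 = 995995 → 2016921/995995
APPEND 23: p_7 = 23·2016921 + 390424 = 46779607, q_7 = 23·995995 + 192799 = 23100684 → 46779607/23100684
APPEND 6: p_8 = 6·46779607 + 2016921 = 282694563, q_8 = 6·23100684 + 995995 = 139600099 → 282694563/139600099

2/1
64801/32000
2016921/995995
46779607/23100684
282694563/139600099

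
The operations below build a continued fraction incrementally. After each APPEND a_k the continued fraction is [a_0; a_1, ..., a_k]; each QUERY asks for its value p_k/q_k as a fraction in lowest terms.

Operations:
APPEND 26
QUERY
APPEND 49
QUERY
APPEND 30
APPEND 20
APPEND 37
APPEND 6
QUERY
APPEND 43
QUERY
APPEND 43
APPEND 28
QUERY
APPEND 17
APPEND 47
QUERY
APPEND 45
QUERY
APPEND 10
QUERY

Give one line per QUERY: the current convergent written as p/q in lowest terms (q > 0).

APPEND 26: p_0 = 26·1 + 0 = 26, q_0 = 26·0 + 1 = 1 → 26/1
APPEND 49: p_1 = 49·26 + 1 = 1275, q_1 = 49·1 + 0 = 49 → 1275/49
APPEND 30: p_2 = 30·1275 + 26 = 38276, q_2 = 30·49 + 1 = 1471 → 38276/1471
APPEND 20: p_3 = 20·38276 + 1275 = 766795, q_3 = 20·1471 + 49 = 29469 → 766795/29469
APPEND 37: p_4 = 37·766795 + 38276 = 28409691, q_4 = 37·29469 + 1471 = 1091824 → 28409691/1091824
APPEND 6: p_5 = 6·28409691 + 766795 = 171224941, q_5 = 6·1091824 + 29469 = 6580413 → 171224941/6580413
APPEND 43: p_6 = 43·171224941 + 28409691 = 7391082154, q_6 = 43·6580413 + 1091824 = 284049583 → 7391082154/284049583
APPEND 43: p_7 = 43·7391082154 + 171224941 = 317987757563, q_7 = 43·284049583 + 6580413 = 12220712482 → 317987757563/12220712482
APPEND 28: p_8 = 28·317987757563 + 7391082154 = 8911048293918, q_8 = 28·12220712482 + 284049583 = 342463999079 → 8911048293918/342463999079
APPEND 17: p_9 = 17·8911048293918 + 317987757563 = 151805808754169, q_9 = 17·342463999079 + 12220712482 = 5834108696825 → 151805808754169/5834108696825
APPEND 47: p_10 = 47·151805808754169 + 8911048293918 = 7143784059739861, q_10 = 47·5834108696825 + 342463999079 = 274545572749854 → 7143784059739861/274545572749854
APPEND 45: p_11 = 45·7143784059739861 + 151805808754169 = 321622088497047914, q_11 = 45·274545572749854 + 5834108696825 = 12360384882440255 → 321622088497047914/12360384882440255
APPEND 10: p_12 = 10·321622088497047914 + 7143784059739861 = 3223364669030219001, q_12 = 10·12360384882440255 + 274545572749854 = 123878394397152404 → 3223364669030219001/123878394397152404

26/1
1275/49
171224941/6580413
7391082154/284049583
8911048293918/342463999079
7143784059739861/274545572749854
321622088497047914/12360384882440255
3223364669030219001/123878394397152404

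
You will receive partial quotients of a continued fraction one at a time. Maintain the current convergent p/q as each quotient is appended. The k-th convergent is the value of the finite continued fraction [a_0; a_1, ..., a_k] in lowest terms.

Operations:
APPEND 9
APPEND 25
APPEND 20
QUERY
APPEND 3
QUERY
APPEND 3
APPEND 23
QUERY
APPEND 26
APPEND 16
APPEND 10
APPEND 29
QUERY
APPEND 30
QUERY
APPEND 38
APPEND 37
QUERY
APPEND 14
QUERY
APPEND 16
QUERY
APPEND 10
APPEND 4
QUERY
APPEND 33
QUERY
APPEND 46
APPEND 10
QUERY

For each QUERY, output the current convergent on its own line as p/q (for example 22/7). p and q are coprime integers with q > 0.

APPEND 9: p_0 = 9·1 + 0 = 9, q_0 = 9·0 + 1 = 1 → 9/1
APPEND 25: p_1 = 25·9 + 1 = 226, q_1 = 25·1 + 0 = 25 → 226/25
APPEND 20: p_2 = 20·226 + 9 = 4529, q_2 = 20·25 + 1 = 501 → 4529/501
APPEND 3: p_3 = 3·4529 + 226 = 13813, q_3 = 3·501 + 25 = 1528 → 13813/1528
APPEND 3: p_4 = 3·13813 + 4529 = 45968, q_4 = 3·1528 + 501 = 5085 → 45968/5085
APPEND 23: p_5 = 23·45968 + 13813 = 1071077, q_5 = 23·5085 + 1528 = 118483 → 1071077/118483
APPEND 26: p_6 = 26·1071077 + 45968 = 27893970, q_6 = 26·118483 + 5085 = 3085643 → 27893970/3085643
APPEND 16: p_7 = 16·27893970 + 1071077 = 447374597, q_7 = 16·3085643 + 118483 = 49488771 → 447374597/49488771
APPEND 10: p_8 = 10·447374597 + 27893970 = 4501639940, q_8 = 10·49488771 + 3085643 = 497973353 → 4501639940/497973353
APPEND 29: p_9 = 29·4501639940 + 447374597 = 130994932857, q_9 = 29·497973353 + 49488771 = 14490716008 → 130994932857/14490716008
APPEND 30: p_10 = 30·130994932857 + 4501639940 = 3934349625650, q_10 = 30·14490716008 + 497973353 = 435219453593 → 3934349625650/435219453593
APPEND 38: p_11 = 38·3934349625650 + 130994932857 = 149636280707557, q_11 = 38·435219453593 + 14490716008 = 16552829952542 → 149636280707557/16552829952542
APPEND 37: p_12 = 37·149636280707557 + 3934349625650 = 5540476735805259, q_12 = 37·16552829952542 + 435219453593 = 612889927697647 → 5540476735805259/612889927697647
APPEND 14: p_13 = 14·5540476735805259 + 149636280707557 = 77716310581981183, q_13 = 14·612889927697647 + 16552829952542 = 8597011817719600 → 77716310581981183/8597011817719600
APPEND 16: p_14 = 16·77716310581981183 + 5540476735805259 = 1249001446047504187, q_14 = 16·8597011817719600 + 612889927697647 = 138165079011211247 → 1249001446047504187/138165079011211247
APPEND 10: p_15 = 10·1249001446047504187 + 77716310581981183 = 12567730771057023053, q_15 = 10·138165079011211247 + 8597011817719600 = 1390247801929832070 → 12567730771057023053/1390247801929832070
APPEND 4: p_16 = 4·12567730771057023053 + 1249001446047504187 = 51519924530275596399, q_16 = 4·1390247801929832070 + 138165079011211247 = 5699156286730539527 → 51519924530275596399/5699156286730539527
APPEND 33: p_17 = 33·51519924530275596399 + 12567730771057023053 = 1712725240270151704220, q_17 = 33·5699156286730539527 + 1390247801929832070 = 189462405264037636461 → 1712725240270151704220/189462405264037636461
APPEND 46: p_18 = 46·1712725240270151704220 + 51519924530275596399 = 78836880976957253990519, q_18 = 46·189462405264037636461 + 5699156286730539527 = 8720969798432461816733 → 78836880976957253990519/8720969798432461816733
APPEND 10: p_19 = 10·78836880976957253990519 + 1712725240270151704220 = 790081535009842691609410, q_19 = 10·8720969798432461816733 + 189462405264037636461 = 87399160389588655803791 → 790081535009842691609410/87399160389588655803791

4529/501
13813/1528
1071077/118483
130994932857/14490716008
3934349625650/435219453593
5540476735805259/612889927697647
77716310581981183/8597011817719600
1249001446047504187/138165079011211247
51519924530275596399/5699156286730539527
1712725240270151704220/189462405264037636461
790081535009842691609410/87399160389588655803791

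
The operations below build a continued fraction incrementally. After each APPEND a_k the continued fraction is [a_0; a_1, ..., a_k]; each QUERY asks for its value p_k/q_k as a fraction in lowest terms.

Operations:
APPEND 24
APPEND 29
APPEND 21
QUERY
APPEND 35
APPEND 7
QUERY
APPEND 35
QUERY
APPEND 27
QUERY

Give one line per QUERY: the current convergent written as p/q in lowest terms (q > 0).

14661/610
3611485/150263
126915807/5280584
3430338274/142726031

APPEND 24: p_0 = 24·1 + 0 = 24, q_0 = 24·0 + 1 = 1 → 24/1
APPEND 29: p_1 = 29·24 + 1 = 697, q_1 = 29·1 + 0 = 29 → 697/29
APPEND 21: p_2 = 21·697 + 24 = 14661, q_2 = 21·29 + 1 = 610 → 14661/610
APPEND 35: p_3 = 35·14661 + 697 = 513832, q_3 = 35·610 + 29 = 21379 → 513832/21379
APPEND 7: p_4 = 7·513832 + 14661 = 3611485, q_4 = 7·21379 + 610 = 150263 → 3611485/150263
APPEND 35: p_5 = 35·3611485 + 513832 = 126915807, q_5 = 35·150263 + 21379 = 5280584 → 126915807/5280584
APPEND 27: p_6 = 27·126915807 + 3611485 = 3430338274, q_6 = 27·5280584 + 150263 = 142726031 → 3430338274/142726031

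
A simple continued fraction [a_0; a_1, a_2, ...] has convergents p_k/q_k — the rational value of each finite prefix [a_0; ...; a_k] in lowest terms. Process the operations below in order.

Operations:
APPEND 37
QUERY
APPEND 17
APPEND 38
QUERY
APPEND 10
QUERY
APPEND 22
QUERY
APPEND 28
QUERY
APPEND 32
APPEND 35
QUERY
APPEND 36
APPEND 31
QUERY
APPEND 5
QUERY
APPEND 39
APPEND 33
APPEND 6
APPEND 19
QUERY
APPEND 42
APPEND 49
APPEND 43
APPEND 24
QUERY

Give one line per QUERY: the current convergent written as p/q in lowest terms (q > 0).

37/1
23977/647
240400/6487
5312777/143361
148998156/4020595
167212880071/4512104630
186924757906146/5044013746141
940648226467055/25382633299786
140738766666766315199/3797722044067225520
299857629861874310495290244/8091416160442298401130961

APPEND 37: p_0 = 37·1 + 0 = 37, q_0 = 37·0 + 1 = 1 → 37/1
APPEND 17: p_1 = 17·37 + 1 = 630, q_1 = 17·1 + 0 = 17 → 630/17
APPEND 38: p_2 = 38·630 + 37 = 23977, q_2 = 38·17 + 1 = 647 → 23977/647
APPEND 10: p_3 = 10·23977 + 630 = 240400, q_3 = 10·647 + 17 = 6487 → 240400/6487
APPEND 22: p_4 = 22·240400 + 23977 = 5312777, q_4 = 22·6487 + 647 = 143361 → 5312777/143361
APPEND 28: p_5 = 28·5312777 + 240400 = 148998156, q_5 = 28·143361 + 6487 = 4020595 → 148998156/4020595
APPEND 32: p_6 = 32·148998156 + 5312777 = 4773253769, q_6 = 32·4020595 + 143361 = 128802401 → 4773253769/128802401
APPEND 35: p_7 = 35·4773253769 + 148998156 = 167212880071, q_7 = 35·128802401 + 4020595 = 4512104630 → 167212880071/4512104630
APPEND 36: p_8 = 36·167212880071 + 4773253769 = 6024436936325, q_8 = 36·4512104630 + 128802401 = 162564569081 → 6024436936325/162564569081
APPEND 31: p_9 = 31·6024436936325 + 167212880071 = 186924757906146, q_9 = 31·162564569081 + 4512104630 = 5044013746141 → 186924757906146/5044013746141
APPEND 5: p_10 = 5·186924757906146 + 6024436936325 = 940648226467055, q_10 = 5·5044013746141 + 162564569081 = 25382633299786 → 940648226467055/25382633299786
APPEND 39: p_11 = 39·940648226467055 + 186924757906146 = 36872205590121291, q_11 = 39·25382633299786 + 5044013746141 = 994966712437795 → 36872205590121291/994966712437795
APPEND 33: p_12 = 33·36872205590121291 + 940648226467055 = 1217723432700469658, q_12 = 33·994966712437795 + 25382633299786 = 32859284143747021 → 1217723432700469658/32859284143747021
APPEND 6: p_13 = 6·1217723432700469658 + 36872205590121291 = 7343212801792939239, q_13 = 6·32859284143747021 + 994966712437795 = 198150671574919921 → 7343212801792939239/198150671574919921
APPEND 19: p_14 = 19·7343212801792939239 + 1217723432700469658 = 140738766666766315199, q_14 = 19·198150671574919921 + 32859284143747021 = 3797722044067225520 → 140738766666766315199/3797722044067225520
APPEND 42: p_15 = 42·140738766666766315199 + 7343212801792939239 = 5918371412805978177597, q_15 = 42·3797722044067225520 + 198150671574919921 = 159702476522398391761 → 5918371412805978177597/159702476522398391761
APPEND 49: p_16 = 49·5918371412805978177597 + 140738766666766315199 = 290140937994159697017452, q_16 = 49·159702476522398391761 + 3797722044067225520 = 7829219071641588421809 → 290140937994159697017452/7829219071641588421809
APPEND 43: p_17 = 43·290140937994159697017452 + 5918371412805978177597 = 12481978705161672949928033, q_17 = 43·7829219071641588421809 + 159702476522398391761 = 336816122557110700529548 → 12481978705161672949928033/336816122557110700529548
APPEND 24: p_18 = 24·12481978705161672949928033 + 290140937994159697017452 = 299857629861874310495290244, q_18 = 24·336816122557110700529548 + 7829219071641588421809 = 8091416160442298401130961 → 299857629861874310495290244/8091416160442298401130961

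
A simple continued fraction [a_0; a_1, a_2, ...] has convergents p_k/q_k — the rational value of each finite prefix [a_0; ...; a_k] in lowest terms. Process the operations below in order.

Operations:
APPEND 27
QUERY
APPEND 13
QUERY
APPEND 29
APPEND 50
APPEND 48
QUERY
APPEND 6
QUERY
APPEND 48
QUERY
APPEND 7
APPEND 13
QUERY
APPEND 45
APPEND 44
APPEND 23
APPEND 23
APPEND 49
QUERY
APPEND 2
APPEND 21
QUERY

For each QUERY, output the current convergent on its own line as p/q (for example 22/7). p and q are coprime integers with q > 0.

27/1
352/13
24591131/908202
148058888/5468125
7131417755/263378202
658015199004/24301880209
33973325823132992432/1254706115762662617
1475400123686320044755/54489618355989942333

APPEND 27: p_0 = 27·1 + 0 = 27, q_0 = 27·0 + 1 = 1 → 27/1
APPEND 13: p_1 = 13·27 + 1 = 352, q_1 = 13·1 + 0 = 13 → 352/13
APPEND 29: p_2 = 29·352 + 27 = 10235, q_2 = 29·13 + 1 = 378 → 10235/378
APPEND 50: p_3 = 50·10235 + 352 = 512102, q_3 = 50·378 + 13 = 18913 → 512102/18913
APPEND 48: p_4 = 48·512102 + 10235 = 24591131, q_4 = 48·18913 + 378 = 908202 → 24591131/908202
APPEND 6: p_5 = 6·24591131 + 512102 = 148058888, q_5 = 6·908202 + 18913 = 5468125 → 148058888/5468125
APPEND 48: p_6 = 48·148058888 + 24591131 = 7131417755, q_6 = 48·5468125 + 908202 = 263378202 → 7131417755/263378202
APPEND 7: p_7 = 7·7131417755 + 148058888 = 50067983173, q_7 = 7·263378202 + 5468125 = 1849115539 → 50067983173/1849115539
APPEND 13: p_8 = 13·50067983173 + 7131417755 = 658015199004, q_8 = 13·1849115539 + 263378202 = 24301880209 → 658015199004/24301880209
APPEND 45: p_9 = 45·658015199004 + 50067983173 = 29660751938353, q_9 = 45·24301880209 + 1849115539 = 1095433724944 → 29660751938353/1095433724944
APPEND 44: p_10 = 44·29660751938353 + 658015199004 = 1305731100486536, q_10 = 44·1095433724944 + 24301880209 = 48223385777745 → 1305731100486536/48223385777745
APPEND 23: p_11 = 23·1305731100486536 + 29660751938353 = 30061476063128681, q_11 = 23·48223385777745 + 1095433724944 = 1110233306613079 → 30061476063128681/1110233306613079
APPEND 23: p_12 = 23·30061476063128681 + 1305731100486536 = 692719680552446199, q_12 = 23·1110233306613079 + 48223385777745 = 25583589437878562 → 692719680552446199/25583589437878562
APPEND 49: p_13 = 49·692719680552446199 + 30061476063128681 = 33973325823132992432, q_13 = 49·25583589437878562 + 1110233306613079 = 1254706115762662617 → 33973325823132992432/1254706115762662617
APPEND 2: p_14 = 2·33973325823132992432 + 692719680552446199 = 68639371326818431063, q_14 = 2·1254706115762662617 + 25583589437878562 = 2534995820963203796 → 68639371326818431063/2534995820963203796
APPEND 21: p_15 = 21·68639371326818431063 + 33973325823132992432 = 1475400123686320044755, q_15 = 21·2534995820963203796 + 1254706115762662617 = 54489618355989942333 → 1475400123686320044755/54489618355989942333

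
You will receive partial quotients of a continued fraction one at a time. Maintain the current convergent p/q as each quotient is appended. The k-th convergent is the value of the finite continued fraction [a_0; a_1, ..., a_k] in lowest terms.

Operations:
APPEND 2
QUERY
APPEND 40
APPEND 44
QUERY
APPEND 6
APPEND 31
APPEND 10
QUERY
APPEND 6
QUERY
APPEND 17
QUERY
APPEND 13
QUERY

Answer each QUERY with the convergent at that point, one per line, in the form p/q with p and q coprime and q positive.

APPEND 2: p_0 = 2·1 + 0 = 2, q_0 = 2·0 + 1 = 1 → 2/1
APPEND 40: p_1 = 40·2 + 1 = 81, q_1 = 40·1 + 0 = 40 → 81/40
APPEND 44: p_2 = 44·81 + 2 = 3566, q_2 = 44·40 + 1 = 1761 → 3566/1761
APPEND 6: p_3 = 6·3566 + 81 = 21477, q_3 = 6·1761 + 40 = 10606 → 21477/10606
APPEND 31: p_4 = 31·21477 + 3566 = 669353, q_4 = 31·10606 + 1761 = 330547 → 669353/330547
APPEND 10: p_5 = 10·669353 + 21477 = 6715007, q_5 = 10·330547 + 10606 = 3316076 → 6715007/3316076
APPEND 6: p_6 = 6·6715007 + 669353 = 40959395, q_6 = 6·3316076 + 330547 = 20227003 → 40959395/20227003
APPEND 17: p_7 = 17·40959395 + 6715007 = 703024722, q_7 = 17·20227003 + 3316076 = 347175127 → 703024722/347175127
APPEND 13: p_8 = 13·703024722 + 40959395 = 9180280781, q_8 = 13·347175127 + 20227003 = 4533503654 → 9180280781/4533503654

2/1
3566/1761
6715007/3316076
40959395/20227003
703024722/347175127
9180280781/4533503654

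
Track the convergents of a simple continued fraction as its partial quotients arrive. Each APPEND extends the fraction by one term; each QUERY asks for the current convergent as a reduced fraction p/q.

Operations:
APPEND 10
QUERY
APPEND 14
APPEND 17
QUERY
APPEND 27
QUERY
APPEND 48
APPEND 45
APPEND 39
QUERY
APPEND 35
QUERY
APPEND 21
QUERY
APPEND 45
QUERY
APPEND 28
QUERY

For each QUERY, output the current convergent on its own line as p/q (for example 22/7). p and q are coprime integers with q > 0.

APPEND 10: p_0 = 10·1 + 0 = 10, q_0 = 10·0 + 1 = 1 → 10/1
APPEND 14: p_1 = 14·10 + 1 = 141, q_1 = 14·1 + 0 = 14 → 141/14
APPEND 17: p_2 = 17·141 + 10 = 2407, q_2 = 17·14 + 1 = 239 → 2407/239
APPEND 27: p_3 = 27·2407 + 141 = 65130, q_3 = 27·239 + 14 = 6467 → 65130/6467
APPEND 48: p_4 = 48·65130 + 2407 = 3128647, q_4 = 48·6467 + 239 = 310655 → 3128647/310655
APPEND 45: p_5 = 45·3128647 + 65130 = 140854245, q_5 = 45·310655 + 6467 = 13985942 → 140854245/13985942
APPEND 39: p_6 = 39·140854245 + 3128647 = 5496444202, q_6 = 39·13985942 + 310655 = 545762393 → 5496444202/545762393
APPEND 35: p_7 = 35·5496444202 + 140854245 = 192516401315, q_7 = 35·545762393 + 13985942 = 19115669697 → 192516401315/19115669697
APPEND 21: p_8 = 21·192516401315 + 5496444202 = 4048340871817, q_8 = 21·19115669697 + 545762393 = 401974826030 → 4048340871817/401974826030
APPEND 45: p_9 = 45·4048340871817 + 192516401315 = 182367855633080, q_9 = 45·401974826030 + 19115669697 = 18107982841047 → 182367855633080/18107982841047
APPEND 28: p_10 = 28·182367855633080 + 4048340871817 = 5110348298598057, q_10 = 28·18107982841047 + 401974826030 = 507425494375346 → 5110348298598057/507425494375346

10/1
2407/239
65130/6467
5496444202/545762393
192516401315/19115669697
4048340871817/401974826030
182367855633080/18107982841047
5110348298598057/507425494375346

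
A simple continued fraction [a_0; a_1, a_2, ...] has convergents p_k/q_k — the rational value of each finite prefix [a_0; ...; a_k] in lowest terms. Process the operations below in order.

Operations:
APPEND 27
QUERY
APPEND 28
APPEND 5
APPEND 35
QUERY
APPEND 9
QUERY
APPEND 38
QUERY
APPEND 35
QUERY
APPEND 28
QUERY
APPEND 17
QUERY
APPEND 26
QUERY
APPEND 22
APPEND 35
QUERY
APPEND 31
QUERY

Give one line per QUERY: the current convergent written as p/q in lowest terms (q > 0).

APPEND 27: p_0 = 27·1 + 0 = 27, q_0 = 27·0 + 1 = 1 → 27/1
APPEND 28: p_1 = 28·27 + 1 = 757, q_1 = 28·1 + 0 = 28 → 757/28
APPEND 5: p_2 = 5·757 + 27 = 3812, q_2 = 5·28 + 1 = 141 → 3812/141
APPEND 35: p_3 = 35·3812 + 757 = 134177, q_3 = 35·141 + 28 = 4963 → 134177/4963
APPEND 9: p_4 = 9·134177 + 3812 = 1211405, q_4 = 9·4963 + 141 = 44808 → 1211405/44808
APPEND 38: p_5 = 38·1211405 + 134177 = 46167567, q_5 = 38·44808 + 4963 = 1707667 → 46167567/1707667
APPEND 35: p_6 = 35·46167567 + 1211405 = 1617076250, q_6 = 35·1707667 + 44808 = 59813153 → 1617076250/59813153
APPEND 28: p_7 = 28·1617076250 + 46167567 = 45324302567, q_7 = 28·59813153 + 1707667 = 1676475951 → 45324302567/1676475951
APPEND 17: p_8 = 17·45324302567 + 1617076250 = 772130219889, q_8 = 17·1676475951 + 59813153 = 28559904320 → 772130219889/28559904320
APPEND 26: p_9 = 26·772130219889 + 45324302567 = 20120710019681, q_9 = 26·28559904320 + 1676475951 = 744233988271 → 20120710019681/744233988271
APPEND 22: p_10 = 22·20120710019681 + 772130219889 = 443427750652871, q_10 = 22·744233988271 + 28559904320 = 16401707646282 → 443427750652871/16401707646282
APPEND 35: p_11 = 35·443427750652871 + 20120710019681 = 15540091982870166, q_11 = 35·16401707646282 + 744233988271 = 574804001608141 → 15540091982870166/574804001608141
APPEND 31: p_12 = 31·15540091982870166 + 443427750652871 = 482186279219628017, q_12 = 31·574804001608141 + 16401707646282 = 17835325757498653 → 482186279219628017/17835325757498653

27/1
134177/4963
1211405/44808
46167567/1707667
1617076250/59813153
45324302567/1676475951
772130219889/28559904320
20120710019681/744233988271
15540091982870166/574804001608141
482186279219628017/17835325757498653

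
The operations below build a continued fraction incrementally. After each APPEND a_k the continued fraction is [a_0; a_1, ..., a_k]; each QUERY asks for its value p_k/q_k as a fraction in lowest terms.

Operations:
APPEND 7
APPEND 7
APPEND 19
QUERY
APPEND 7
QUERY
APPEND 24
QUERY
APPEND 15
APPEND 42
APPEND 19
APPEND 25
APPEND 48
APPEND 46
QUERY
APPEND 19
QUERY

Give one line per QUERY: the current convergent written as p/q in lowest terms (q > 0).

957/134
6749/945
162933/22814
108627441200422/15210095213997
2066281780788489/289322313749006

APPEND 7: p_0 = 7·1 + 0 = 7, q_0 = 7·0 + 1 = 1 → 7/1
APPEND 7: p_1 = 7·7 + 1 = 50, q_1 = 7·1 + 0 = 7 → 50/7
APPEND 19: p_2 = 19·50 + 7 = 957, q_2 = 19·7 + 1 = 134 → 957/134
APPEND 7: p_3 = 7·957 + 50 = 6749, q_3 = 7·134 + 7 = 945 → 6749/945
APPEND 24: p_4 = 24·6749 + 957 = 162933, q_4 = 24·945 + 134 = 22814 → 162933/22814
APPEND 15: p_5 = 15·162933 + 6749 = 2450744, q_5 = 15·22814 + 945 = 343155 → 2450744/343155
APPEND 42: p_6 = 42·2450744 + 162933 = 103094181, q_6 = 42·343155 + 22814 = 14435324 → 103094181/14435324
APPEND 19: p_7 = 19·103094181 + 2450744 = 1961240183, q_7 = 19·14435324 + 343155 = 274614311 → 1961240183/274614311
APPEND 25: p_8 = 25·1961240183 + 103094181 = 49134098756, q_8 = 25·274614311 + 14435324 = 6879793099 → 49134098756/6879793099
APPEND 48: p_9 = 48·49134098756 + 1961240183 = 2360397980471, q_9 = 48·6879793099 + 274614311 = 330504683063 → 2360397980471/330504683063
APPEND 46: p_10 = 46·2360397980471 + 49134098756 = 108627441200422, q_10 = 46·330504683063 + 6879793099 = 15210095213997 → 108627441200422/15210095213997
APPEND 19: p_11 = 19·108627441200422 + 2360397980471 = 2066281780788489, q_11 = 19·15210095213997 + 330504683063 = 289322313749006 → 2066281780788489/289322313749006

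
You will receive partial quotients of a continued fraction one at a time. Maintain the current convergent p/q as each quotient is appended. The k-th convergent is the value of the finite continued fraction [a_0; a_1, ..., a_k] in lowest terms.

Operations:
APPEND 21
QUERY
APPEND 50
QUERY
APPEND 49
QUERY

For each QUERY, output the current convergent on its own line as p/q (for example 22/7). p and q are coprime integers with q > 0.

APPEND 21: p_0 = 21·1 + 0 = 21, q_0 = 21·0 + 1 = 1 → 21/1
APPEND 50: p_1 = 50·21 + 1 = 1051, q_1 = 50·1 + 0 = 50 → 1051/50
APPEND 49: p_2 = 49·1051 + 21 = 51520, q_2 = 49·50 + 1 = 2451 → 51520/2451

21/1
1051/50
51520/2451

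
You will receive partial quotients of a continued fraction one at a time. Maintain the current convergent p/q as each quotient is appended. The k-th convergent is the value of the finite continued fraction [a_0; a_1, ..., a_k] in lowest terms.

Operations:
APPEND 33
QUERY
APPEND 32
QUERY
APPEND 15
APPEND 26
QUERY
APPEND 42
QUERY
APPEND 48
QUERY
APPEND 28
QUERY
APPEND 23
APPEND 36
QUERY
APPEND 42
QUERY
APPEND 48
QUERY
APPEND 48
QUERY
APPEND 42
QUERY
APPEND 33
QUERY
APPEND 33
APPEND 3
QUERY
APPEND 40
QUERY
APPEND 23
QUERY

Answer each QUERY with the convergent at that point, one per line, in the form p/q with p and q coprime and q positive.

APPEND 33: p_0 = 33·1 + 0 = 33, q_0 = 33·0 + 1 = 1 → 33/1
APPEND 32: p_1 = 32·33 + 1 = 1057, q_1 = 32·1 + 0 = 32 → 1057/32
APPEND 15: p_2 = 15·1057 + 33 = 15888, q_2 = 15·32 + 1 = 481 → 15888/481
APPEND 26: p_3 = 26·15888 + 1057 = 414145, q_3 = 26·481 + 32 = 12538 → 414145/12538
APPEND 42: p_4 = 42·414145 + 15888 = 17409978, q_4 = 42·12538 + 481 = 527077 → 17409978/527077
APPEND 48: p_5 = 48·17409978 + 414145 = 836093089, q_5 = 48·527077 + 12538 = 25312234 → 836093089/25312234
APPEND 28: p_6 = 28·836093089 + 17409978 = 23428016470, q_6 = 28·25312234 + 527077 = 709269629 → 23428016470/709269629
APPEND 23: p_7 = 23·23428016470 + 836093089 = 539680471899, q_7 = 23·709269629 + 25312234 = 16338513701 → 539680471899/16338513701
APPEND 36: p_8 = 36·539680471899 + 23428016470 = 19451925004834, q_8 = 36·16338513701 + 709269629 = 588895762865 → 19451925004834/588895762865
APPEND 42: p_9 = 42·19451925004834 + 539680471899 = 817520530674927, q_9 = 42·588895762865 + 16338513701 = 24749960554031 → 817520530674927/24749960554031
APPEND 48: p_10 = 48·817520530674927 + 19451925004834 = 39260437397401330, q_10 = 48·24749960554031 + 588895762865 = 1188587002356353 → 39260437397401330/1188587002356353
APPEND 48: p_11 = 48·39260437397401330 + 817520530674927 = 1885318515605938767, q_11 = 48·1188587002356353 + 24749960554031 = 57076926073658975 → 1885318515605938767/57076926073658975
APPEND 42: p_12 = 42·1885318515605938767 + 39260437397401330 = 79222638092846829544, q_12 = 42·57076926073658975 + 1188587002356353 = 2398419482096033303 → 79222638092846829544/2398419482096033303
APPEND 33: p_13 = 33·79222638092846829544 + 1885318515605938767 = 2616232375579551313719, q_13 = 33·2398419482096033303 + 57076926073658975 = 79204919835242757974 → 2616232375579551313719/79204919835242757974
APPEND 33: p_14 = 33·2616232375579551313719 + 79222638092846829544 = 86414891032218040182271, q_14 = 33·79204919835242757974 + 2398419482096033303 = 2616160774045107046445 → 86414891032218040182271/2616160774045107046445
APPEND 3: p_15 = 3·86414891032218040182271 + 2616232375579551313719 = 261860905472233671860532, q_15 = 3·2616160774045107046445 + 79204919835242757974 = 7927687241970563897309 → 261860905472233671860532/7927687241970563897309
APPEND 40: p_16 = 40·261860905472233671860532 + 86414891032218040182271 = 10560851109921564914603551, q_16 = 40·7927687241970563897309 + 2616160774045107046445 = 319723650452867662938805 → 10560851109921564914603551/319723650452867662938805
APPEND 23: p_17 = 23·10560851109921564914603551 + 261860905472233671860532 = 243161436433668226707742205, q_17 = 23·319723650452867662938805 + 7927687241970563897309 = 7361571647657926811489824 → 243161436433668226707742205/7361571647657926811489824

33/1
1057/32
414145/12538
17409978/527077
836093089/25312234
23428016470/709269629
19451925004834/588895762865
817520530674927/24749960554031
39260437397401330/1188587002356353
1885318515605938767/57076926073658975
79222638092846829544/2398419482096033303
2616232375579551313719/79204919835242757974
261860905472233671860532/7927687241970563897309
10560851109921564914603551/319723650452867662938805
243161436433668226707742205/7361571647657926811489824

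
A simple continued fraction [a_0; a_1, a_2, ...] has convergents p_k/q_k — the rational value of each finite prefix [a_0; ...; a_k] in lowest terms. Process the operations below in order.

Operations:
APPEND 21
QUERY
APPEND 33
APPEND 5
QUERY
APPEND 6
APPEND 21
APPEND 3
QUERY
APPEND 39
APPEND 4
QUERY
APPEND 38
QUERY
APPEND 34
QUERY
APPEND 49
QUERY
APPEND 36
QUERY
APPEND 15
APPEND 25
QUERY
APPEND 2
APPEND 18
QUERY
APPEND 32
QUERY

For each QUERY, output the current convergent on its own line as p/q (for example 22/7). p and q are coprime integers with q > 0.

APPEND 21: p_0 = 21·1 + 0 = 21, q_0 = 21·0 + 1 = 1 → 21/1
APPEND 33: p_1 = 33·21 + 1 = 694, q_1 = 33·1 + 0 = 33 → 694/33
APPEND 5: p_2 = 5·694 + 21 = 3491, q_2 = 5·33 + 1 = 166 → 3491/166
APPEND 6: p_3 = 6·3491 + 694 = 21640, q_3 = 6·166 + 33 = 1029 → 21640/1029
APPEND 21: p_4 = 21·21640 + 3491 = 457931, q_4 = 21·1029 + 166 = 21775 → 457931/21775
APPEND 3: p_5 = 3·457931 + 21640 = 1395433, q_5 = 3·21775 + 1029 = 66354 → 1395433/66354
APPEND 39: p_6 = 39·1395433 + 457931 = 54879818, q_6 = 39·66354 + 21775 = 2609581 → 54879818/2609581
APPEND 4: p_7 = 4·54879818 + 1395433 = 220914705, q_7 = 4·2609581 + 66354 = 10504678 → 220914705/10504678
APPEND 38: p_8 = 38·220914705 + 54879818 = 8449638608, q_8 = 38·10504678 + 2609581 = 401787345 → 8449638608/401787345
APPEND 34: p_9 = 34·8449638608 + 220914705 = 287508627377, q_9 = 34·401787345 + 10504678 = 13671274408 → 287508627377/13671274408
APPEND 49: p_10 = 49·287508627377 + 8449638608 = 14096372380081, q_10 = 49·13671274408 + 401787345 = 670294233337 → 14096372380081/670294233337
APPEND 36: p_11 = 36·14096372380081 + 287508627377 = 507756914310293, q_11 = 36·670294233337 + 13671274408 = 24144263674540 → 507756914310293/24144263674540
APPEND 15: p_12 = 15·507756914310293 + 14096372380081 = 7630450087034476, q_12 = 15·24144263674540 + 670294233337 = 362834249351437 → 7630450087034476/362834249351437
APPEND 25: p_13 = 25·7630450087034476 + 507756914310293 = 191269009090172193, q_13 = 25·362834249351437 + 24144263674540 = 9095000497460465 → 191269009090172193/9095000497460465
APPEND 2: p_14 = 2·191269009090172193 + 7630450087034476 = 390168468267378862, q_14 = 2·9095000497460465 + 362834249351437 = 18552835244272367 → 390168468267378862/18552835244272367
APPEND 18: p_15 = 18·390168468267378862 + 191269009090172193 = 7214301437902991709, q_15 = 18·18552835244272367 + 9095000497460465 = 343046034894363071 → 7214301437902991709/343046034894363071
APPEND 32: p_16 = 32·7214301437902991709 + 390168468267378862 = 231247814481163113550, q_16 = 32·343046034894363071 + 18552835244272367 = 10996025951863890639 → 231247814481163113550/10996025951863890639

21/1
3491/166
1395433/66354
220914705/10504678
8449638608/401787345
287508627377/13671274408
14096372380081/670294233337
507756914310293/24144263674540
191269009090172193/9095000497460465
7214301437902991709/343046034894363071
231247814481163113550/10996025951863890639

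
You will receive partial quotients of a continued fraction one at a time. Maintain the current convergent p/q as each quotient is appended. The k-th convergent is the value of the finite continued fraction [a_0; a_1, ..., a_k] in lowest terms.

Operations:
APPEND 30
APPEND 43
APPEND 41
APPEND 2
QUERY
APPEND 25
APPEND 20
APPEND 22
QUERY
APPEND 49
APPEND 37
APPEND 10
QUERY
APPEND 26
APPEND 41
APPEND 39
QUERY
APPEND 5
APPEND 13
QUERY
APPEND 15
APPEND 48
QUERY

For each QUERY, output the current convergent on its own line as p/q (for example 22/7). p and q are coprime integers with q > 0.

107213/3571
1207737812/40226761
21987863820611/732361390050
919061242409603829/30611658072997550
60964204454062945532/2030566947363841903
44176896555545488374860/1471423219348250052751

APPEND 30: p_0 = 30·1 + 0 = 30, q_0 = 30·0 + 1 = 1 → 30/1
APPEND 43: p_1 = 43·30 + 1 = 1291, q_1 = 43·1 + 0 = 43 → 1291/43
APPEND 41: p_2 = 41·1291 + 30 = 52961, q_2 = 41·43 + 1 = 1764 → 52961/1764
APPEND 2: p_3 = 2·52961 + 1291 = 107213, q_3 = 2·1764 + 43 = 3571 → 107213/3571
APPEND 25: p_4 = 25·107213 + 52961 = 2733286, q_4 = 25·3571 + 1764 = 91039 → 2733286/91039
APPEND 20: p_5 = 20·2733286 + 107213 = 54772933, q_5 = 20·91039 + 3571 = 1824351 → 54772933/1824351
APPEND 22: p_6 = 22·54772933 + 2733286 = 1207737812, q_6 = 22·1824351 + 91039 = 40226761 → 1207737812/40226761
APPEND 49: p_7 = 49·1207737812 + 54772933 = 59233925721, q_7 = 49·40226761 + 1824351 = 1972935640 → 59233925721/1972935640
APPEND 37: p_8 = 37·59233925721 + 1207737812 = 2192862989489, q_8 = 37·1972935640 + 40226761 = 73038845441 → 2192862989489/73038845441
APPEND 10: p_9 = 10·2192862989489 + 59233925721 = 21987863820611, q_9 = 10·73038845441 + 1972935640 = 732361390050 → 21987863820611/732361390050
APPEND 26: p_10 = 26·21987863820611 + 2192862989489 = 573877322325375, q_10 = 26·732361390050 + 73038845441 = 19114434986741 → 573877322325375/19114434986741
APPEND 41: p_11 = 41·573877322325375 + 21987863820611 = 23550958079160986, q_11 = 41·19114434986741 + 732361390050 = 784424195846431 → 23550958079160986/784424195846431
APPEND 39: p_12 = 39·23550958079160986 + 573877322325375 = 919061242409603829, q_12 = 39·784424195846431 + 19114434986741 = 30611658072997550 → 919061242409603829/30611658072997550
APPEND 5: p_13 = 5·919061242409603829 + 23550958079160986 = 4618857170127180131, q_13 = 5·30611658072997550 + 784424195846431 = 153842714560834181 → 4618857170127180131/153842714560834181
APPEND 13: p_14 = 13·4618857170127180131 + 919061242409603829 = 60964204454062945532, q_14 = 13·153842714560834181 + 30611658072997550 = 2030566947363841903 → 60964204454062945532/2030566947363841903
APPEND 15: p_15 = 15·60964204454062945532 + 4618857170127180131 = 919081923981071363111, q_15 = 15·2030566947363841903 + 153842714560834181 = 30612346925018462726 → 919081923981071363111/30612346925018462726
APPEND 48: p_16 = 48·919081923981071363111 + 60964204454062945532 = 44176896555545488374860, q_16 = 48·30612346925018462726 + 2030566947363841903 = 1471423219348250052751 → 44176896555545488374860/1471423219348250052751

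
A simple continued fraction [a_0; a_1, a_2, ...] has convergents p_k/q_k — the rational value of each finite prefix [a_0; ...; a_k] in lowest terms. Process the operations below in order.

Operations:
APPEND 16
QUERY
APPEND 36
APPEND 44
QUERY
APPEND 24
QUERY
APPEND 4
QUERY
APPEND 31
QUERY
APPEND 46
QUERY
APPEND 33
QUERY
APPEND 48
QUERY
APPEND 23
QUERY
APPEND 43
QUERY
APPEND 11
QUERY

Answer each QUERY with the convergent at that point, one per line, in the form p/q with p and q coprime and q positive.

16/1
25404/1585
610273/38076
2466496/153889
77071649/4808635
3547762350/221351099
117153229199/7309394902
5626902763902/351072306395
129535916798945/8081972441987
5575671325118537/347875887311836
61461920493102852/3834716732872183

APPEND 16: p_0 = 16·1 + 0 = 16, q_0 = 16·0 + 1 = 1 → 16/1
APPEND 36: p_1 = 36·16 + 1 = 577, q_1 = 36·1 + 0 = 36 → 577/36
APPEND 44: p_2 = 44·577 + 16 = 25404, q_2 = 44·36 + 1 = 1585 → 25404/1585
APPEND 24: p_3 = 24·25404 + 577 = 610273, q_3 = 24·1585 + 36 = 38076 → 610273/38076
APPEND 4: p_4 = 4·610273 + 25404 = 2466496, q_4 = 4·38076 + 1585 = 153889 → 2466496/153889
APPEND 31: p_5 = 31·2466496 + 610273 = 77071649, q_5 = 31·153889 + 38076 = 4808635 → 77071649/4808635
APPEND 46: p_6 = 46·77071649 + 2466496 = 3547762350, q_6 = 46·4808635 + 153889 = 221351099 → 3547762350/221351099
APPEND 33: p_7 = 33·3547762350 + 77071649 = 117153229199, q_7 = 33·221351099 + 4808635 = 7309394902 → 117153229199/7309394902
APPEND 48: p_8 = 48·117153229199 + 3547762350 = 5626902763902, q_8 = 48·7309394902 + 221351099 = 351072306395 → 5626902763902/351072306395
APPEND 23: p_9 = 23·5626902763902 + 117153229199 = 129535916798945, q_9 = 23·351072306395 + 7309394902 = 8081972441987 → 129535916798945/8081972441987
APPEND 43: p_10 = 43·129535916798945 + 5626902763902 = 5575671325118537, q_10 = 43·8081972441987 + 351072306395 = 347875887311836 → 5575671325118537/347875887311836
APPEND 11: p_11 = 11·5575671325118537 + 129535916798945 = 61461920493102852, q_11 = 11·347875887311836 + 8081972441987 = 3834716732872183 → 61461920493102852/3834716732872183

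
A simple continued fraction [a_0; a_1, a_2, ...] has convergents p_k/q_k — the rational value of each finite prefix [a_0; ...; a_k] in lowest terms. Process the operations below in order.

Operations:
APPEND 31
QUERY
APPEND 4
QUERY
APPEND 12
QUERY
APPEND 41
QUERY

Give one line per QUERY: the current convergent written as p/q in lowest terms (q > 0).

APPEND 31: p_0 = 31·1 + 0 = 31, q_0 = 31·0 + 1 = 1 → 31/1
APPEND 4: p_1 = 4·31 + 1 = 125, q_1 = 4·1 + 0 = 4 → 125/4
APPEND 12: p_2 = 12·125 + 31 = 1531, q_2 = 12·4 + 1 = 49 → 1531/49
APPEND 41: p_3 = 41·1531 + 125 = 62896, q_3 = 41·49 + 4 = 2013 → 62896/2013

31/1
125/4
1531/49
62896/2013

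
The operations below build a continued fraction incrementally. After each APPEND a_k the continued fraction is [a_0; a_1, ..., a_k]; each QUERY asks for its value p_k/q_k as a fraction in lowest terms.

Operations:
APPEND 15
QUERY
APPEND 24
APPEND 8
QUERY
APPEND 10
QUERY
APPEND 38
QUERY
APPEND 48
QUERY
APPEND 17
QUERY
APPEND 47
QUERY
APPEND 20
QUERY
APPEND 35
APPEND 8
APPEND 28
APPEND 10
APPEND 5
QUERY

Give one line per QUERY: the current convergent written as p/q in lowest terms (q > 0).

15/1
2903/193
29391/1954
1119761/74445
53777919/3575314
915344384/60854783
43074963967/2863750115
862414623724/57335857083
349306502092241597/23222922166650239

APPEND 15: p_0 = 15·1 + 0 = 15, q_0 = 15·0 + 1 = 1 → 15/1
APPEND 24: p_1 = 24·15 + 1 = 361, q_1 = 24·1 + 0 = 24 → 361/24
APPEND 8: p_2 = 8·361 + 15 = 2903, q_2 = 8·24 + 1 = 193 → 2903/193
APPEND 10: p_3 = 10·2903 + 361 = 29391, q_3 = 10·193 + 24 = 1954 → 29391/1954
APPEND 38: p_4 = 38·29391 + 2903 = 1119761, q_4 = 38·1954 + 193 = 74445 → 1119761/74445
APPEND 48: p_5 = 48·1119761 + 29391 = 53777919, q_5 = 48·74445 + 1954 = 3575314 → 53777919/3575314
APPEND 17: p_6 = 17·53777919 + 1119761 = 915344384, q_6 = 17·3575314 + 74445 = 60854783 → 915344384/60854783
APPEND 47: p_7 = 47·915344384 + 53777919 = 43074963967, q_7 = 47·60854783 + 3575314 = 2863750115 → 43074963967/2863750115
APPEND 20: p_8 = 20·43074963967 + 915344384 = 862414623724, q_8 = 20·2863750115 + 60854783 = 57335857083 → 862414623724/57335857083
APPEND 35: p_9 = 35·862414623724 + 43074963967 = 30227586794307, q_9 = 35·57335857083 + 2863750115 = 2009618748020 → 30227586794307/2009618748020
APPEND 8: p_10 = 8·30227586794307 + 862414623724 = 242683108978180, q_10 = 8·2009618748020 + 57335857083 = 16134285841243 → 242683108978180/16134285841243
APPEND 28: p_11 = 28·242683108978180 + 30227586794307 = 6825354638183347, q_11 = 28·16134285841243 + 2009618748020 = 453769622302824 → 6825354638183347/453769622302824
APPEND 10: p_12 = 10·6825354638183347 + 242683108978180 = 68496229490811650, q_12 = 10·453769622302824 + 16134285841243 = 4553830508869483 → 68496229490811650/4553830508869483
APPEND 5: p_13 = 5·68496229490811650 + 6825354638183347 = 349306502092241597, q_13 = 5·4553830508869483 + 453769622302824 = 23222922166650239 → 349306502092241597/23222922166650239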